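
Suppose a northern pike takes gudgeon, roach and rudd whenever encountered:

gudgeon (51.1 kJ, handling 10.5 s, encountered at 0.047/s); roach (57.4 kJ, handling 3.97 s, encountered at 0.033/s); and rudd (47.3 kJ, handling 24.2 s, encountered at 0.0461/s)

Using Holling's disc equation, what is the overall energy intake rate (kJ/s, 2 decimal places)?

R = (0.047×51.1 + 0.033×57.4 + 0.0461×47.3) / (1 + 0.047×10.5 + 0.033×3.97 + 0.0461×24.2) = 6.476/2.74 = 2.364 kJ/s.

2.36 kJ/s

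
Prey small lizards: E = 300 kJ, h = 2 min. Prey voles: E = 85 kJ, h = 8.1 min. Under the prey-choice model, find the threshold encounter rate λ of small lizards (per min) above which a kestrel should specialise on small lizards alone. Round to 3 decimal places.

At the threshold, the rate on small lizards alone equals the profitability of voles: λ·300/(1 + λ·2) = 85/8.1 = 10.49.
Rearranging, λ(300 − 10.49×2) = 10.49, so λ = 10.49/279 = 0.03761 per min.

0.038 per min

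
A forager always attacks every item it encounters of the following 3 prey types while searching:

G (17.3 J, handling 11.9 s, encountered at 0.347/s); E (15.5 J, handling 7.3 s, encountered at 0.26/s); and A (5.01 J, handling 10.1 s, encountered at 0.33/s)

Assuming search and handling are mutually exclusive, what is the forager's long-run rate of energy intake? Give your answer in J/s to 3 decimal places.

1.128 J/s

Energy encountered per unit search time: 0.347×17.3 + 0.26×15.5 + 0.33×5.01 = 11.69 J/s.
Handling time per unit search time: 0.347×11.9 + 0.26×7.3 + 0.33×10.1 = 9.36.
Rate = 11.69/(1 + 9.36) = 1.128 J/s.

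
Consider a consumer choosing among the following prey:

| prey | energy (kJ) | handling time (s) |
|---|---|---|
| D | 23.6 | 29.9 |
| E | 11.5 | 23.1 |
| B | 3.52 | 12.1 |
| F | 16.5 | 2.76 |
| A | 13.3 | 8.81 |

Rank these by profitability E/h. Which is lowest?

B

In descending order of E/h:
F: 16.5/2.76 = 5.98 kJ/s
A: 13.3/8.81 = 1.51 kJ/s
D: 23.6/29.9 = 0.789 kJ/s
E: 11.5/23.1 = 0.498 kJ/s
B: 3.52/12.1 = 0.291 kJ/s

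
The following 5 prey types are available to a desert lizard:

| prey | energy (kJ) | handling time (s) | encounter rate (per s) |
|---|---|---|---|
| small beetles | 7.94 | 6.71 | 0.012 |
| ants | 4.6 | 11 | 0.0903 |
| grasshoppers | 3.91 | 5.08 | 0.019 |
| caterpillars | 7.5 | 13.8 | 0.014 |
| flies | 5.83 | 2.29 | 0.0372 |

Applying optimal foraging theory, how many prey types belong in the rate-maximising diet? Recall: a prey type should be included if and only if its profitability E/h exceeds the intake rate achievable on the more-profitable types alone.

5

Profitabilities (E/h, kJ/s): flies 2.55, small beetles 1.18, grasshoppers 0.77, caterpillars 0.543, ants 0.418. Add prey in this order while the next type's profitability exceeds the intake rate on those already taken.
Rate on top 1: 0.1999. small beetles: 1.18 > 0.1999 → include.
Rate on top 2: 0.2678. grasshoppers: 0.77 > 0.2678 → include.
Rate on top 3: 0.3062. caterpillars: 0.543 > 0.3062 → include.
Rate on top 4: 0.3377. ants: 0.418 > 0.3377 → include.
Optimal diet: flies, small beetles, grasshoppers, caterpillars, ants — 5 of 5 types.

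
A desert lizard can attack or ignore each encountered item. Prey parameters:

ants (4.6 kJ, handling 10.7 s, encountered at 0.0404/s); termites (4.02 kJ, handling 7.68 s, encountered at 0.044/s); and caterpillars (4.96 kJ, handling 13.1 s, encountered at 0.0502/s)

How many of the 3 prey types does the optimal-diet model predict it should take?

3

E/h in descending order: termites 0.523, ants 0.43, caterpillars 0.379 kJ/s. The optimal diet is the largest prefix of this list for which every included type satisfies E_i/h_i > R on the types above it.
Rate on top 1: 0.1322. ants: 0.43 > 0.1322 → include.
Rate on top 2: 0.2049. caterpillars: 0.379 > 0.2049 → include.
Optimal diet: termites, ants, caterpillars — 3 of 3 types.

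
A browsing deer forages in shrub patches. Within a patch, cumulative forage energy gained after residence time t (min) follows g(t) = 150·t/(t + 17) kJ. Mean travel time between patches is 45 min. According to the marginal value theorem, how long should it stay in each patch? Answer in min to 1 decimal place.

27.7 min

By the marginal value theorem, leave when the instantaneous gain rate g'(t) equals the habitat-wide average g(t)/(T + t).
g'(t) = 150·17/(t + 17)². Setting 150·17/(t+17)² = 150t/[(t+17)(45+t)] gives 17(45+t) = t(t+17), so t² = 17×45 = 765.
t* = √765 = 27.66 min.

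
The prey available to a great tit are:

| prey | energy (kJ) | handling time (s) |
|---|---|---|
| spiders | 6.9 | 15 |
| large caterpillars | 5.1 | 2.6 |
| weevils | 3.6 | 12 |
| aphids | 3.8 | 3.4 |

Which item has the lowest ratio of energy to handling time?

weevils

Profitability E/h (kJ/s): spiders = 6.9/15 = 0.46, large caterpillars = 5.1/2.6 = 1.96, weevils = 3.6/12 = 0.3, aphids = 3.8/3.4 = 1.12.
Ranked: large caterpillars > aphids > spiders > weevils.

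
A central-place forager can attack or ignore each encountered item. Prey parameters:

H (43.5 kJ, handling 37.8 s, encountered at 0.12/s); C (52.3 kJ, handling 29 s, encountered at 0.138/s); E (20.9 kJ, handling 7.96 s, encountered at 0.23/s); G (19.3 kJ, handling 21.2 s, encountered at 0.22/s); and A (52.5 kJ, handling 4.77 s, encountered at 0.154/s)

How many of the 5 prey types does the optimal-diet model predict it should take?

Profitabilities (E/h, kJ/s): A 11, E 2.63, C 1.8, H 1.15, G 0.91. Add prey in this order while the next type's profitability exceeds the intake rate on those already taken.
Rate on top 1: 4.661. E: 2.63 < 4.661 → exclude; stop.
Optimal diet: A — 1 of 5 types.

1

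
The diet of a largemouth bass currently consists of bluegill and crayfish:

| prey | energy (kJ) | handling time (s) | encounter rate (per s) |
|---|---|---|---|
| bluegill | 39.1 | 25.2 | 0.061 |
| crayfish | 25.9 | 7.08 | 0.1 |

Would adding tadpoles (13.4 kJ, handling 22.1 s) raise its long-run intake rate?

No

On bluegill and crayfish alone, R = ΣλE/(1+Σλh) = 4.975/3.245 = 1.533 kJ/s.
tadpoles: E/h = 13.4/22.1 = 0.6063 kJ/s.
Since 0.6063 < R, time spent handling tadpoles is better spent searching.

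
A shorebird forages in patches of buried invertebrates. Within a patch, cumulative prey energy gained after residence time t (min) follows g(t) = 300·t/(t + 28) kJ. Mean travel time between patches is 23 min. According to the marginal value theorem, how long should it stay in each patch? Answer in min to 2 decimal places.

Maximise g(t)/(T+t): set derivative to zero → g'(t)(T+t) = g(t).
g'(t) = 300·28/(t + 28)². Setting 300·28/(t+28)² = 300t/[(t+28)(23+t)] gives 28(23+t) = t(t+28), so t² = 28×23 = 644.
t* = √644 = 25.38 min.

25.38 min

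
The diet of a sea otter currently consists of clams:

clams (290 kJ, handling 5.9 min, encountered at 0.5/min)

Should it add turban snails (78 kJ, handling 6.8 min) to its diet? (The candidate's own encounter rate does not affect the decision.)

No

Current rate: (0.5×290)/(1 + 0.5×5.9) = 36.71 kJ/min.
Profitability of turban snails: 78/6.8 = 11.47 kJ/min.
11.47 < 36.71, so adding turban snails would lower the average — exclude it.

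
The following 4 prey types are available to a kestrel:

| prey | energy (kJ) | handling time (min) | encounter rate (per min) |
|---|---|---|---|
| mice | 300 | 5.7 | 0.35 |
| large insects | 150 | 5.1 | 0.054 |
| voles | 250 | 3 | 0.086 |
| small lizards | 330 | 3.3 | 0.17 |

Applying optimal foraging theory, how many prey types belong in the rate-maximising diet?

Profitabilities (E/h, kJ/min): small lizards 100, voles 83.3, mice 52.6, large insects 29.4. Add prey in this order while the next type's profitability exceeds the intake rate on those already taken.
Rate on top 1: 35.94. voles: 83.3 > 35.94 → include.
Rate on top 2: 42.66. mice: 52.6 > 42.66 → include.
Rate on top 3: 47.88. large insects: 29.4 < 47.88 → exclude; stop.
Optimal diet: small lizards, voles, mice — 3 of 4 types.

3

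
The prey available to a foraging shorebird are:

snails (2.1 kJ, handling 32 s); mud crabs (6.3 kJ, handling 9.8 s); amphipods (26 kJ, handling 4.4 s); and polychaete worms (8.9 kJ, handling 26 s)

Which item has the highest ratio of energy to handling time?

Profitability E/h (kJ/s): snails = 2.1/32 = 0.0656, mud crabs = 6.3/9.8 = 0.643, amphipods = 26/4.4 = 5.91, polychaete worms = 8.9/26 = 0.342.
Ranked: amphipods > mud crabs > polychaete worms > snails.

amphipods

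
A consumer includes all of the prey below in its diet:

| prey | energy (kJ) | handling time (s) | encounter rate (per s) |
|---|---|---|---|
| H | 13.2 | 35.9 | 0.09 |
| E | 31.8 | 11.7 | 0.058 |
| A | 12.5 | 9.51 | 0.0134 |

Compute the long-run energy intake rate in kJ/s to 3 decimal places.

0.635 kJ/s

R = Σλ_iE_i / (1 + Σλ_ih_i)
Numerator: 0.09×13.2 + 0.058×31.8 + 0.0134×12.5 = 3.2
Denominator: 1 + 0.09×35.9 + 0.058×11.7 + 0.0134×9.51 = 5.037
R = 3.2/5.037 = 0.6353 kJ/s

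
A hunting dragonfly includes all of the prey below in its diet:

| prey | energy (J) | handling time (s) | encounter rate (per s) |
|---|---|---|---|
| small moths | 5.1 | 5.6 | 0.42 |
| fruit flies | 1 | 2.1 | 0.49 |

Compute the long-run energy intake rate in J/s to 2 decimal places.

Energy encountered per unit search time: 0.42×5.1 + 0.49×1 = 2.632 J/s.
Handling time per unit search time: 0.42×5.6 + 0.49×2.1 = 3.381.
Rate = 2.632/(1 + 3.381) = 0.6008 J/s.

0.60 J/s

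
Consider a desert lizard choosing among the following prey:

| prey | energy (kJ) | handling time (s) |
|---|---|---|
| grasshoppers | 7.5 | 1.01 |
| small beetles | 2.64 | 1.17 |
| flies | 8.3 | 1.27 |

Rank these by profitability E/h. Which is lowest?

In descending order of E/h:
grasshoppers: 7.5/1.01 = 7.43 kJ/s
flies: 8.3/1.27 = 6.54 kJ/s
small beetles: 2.64/1.17 = 2.26 kJ/s

small beetles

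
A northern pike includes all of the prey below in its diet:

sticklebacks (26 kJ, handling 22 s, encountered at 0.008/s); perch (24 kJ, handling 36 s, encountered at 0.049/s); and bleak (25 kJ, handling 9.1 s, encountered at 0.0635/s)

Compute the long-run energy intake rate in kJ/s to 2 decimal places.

0.84 kJ/s

Energy encountered per unit search time: 0.008×26 + 0.049×24 + 0.0635×25 = 2.972 kJ/s.
Handling time per unit search time: 0.008×22 + 0.049×36 + 0.0635×9.1 = 2.518.
Rate = 2.972/(1 + 2.518) = 0.8447 kJ/s.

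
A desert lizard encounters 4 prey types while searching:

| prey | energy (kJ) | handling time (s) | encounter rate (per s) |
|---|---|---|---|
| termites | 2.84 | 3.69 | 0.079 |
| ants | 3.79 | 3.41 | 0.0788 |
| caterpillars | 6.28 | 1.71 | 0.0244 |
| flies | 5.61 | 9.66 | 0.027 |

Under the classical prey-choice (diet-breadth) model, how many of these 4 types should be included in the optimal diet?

Rank by E/h (kJ/s): caterpillars 3.67, ants 1.11, termites 0.77, flies 0.581. Include each in turn until the next type's E/h falls below the running intake rate.
Rate on top 1: 0.1471. ants: 1.11 > 0.1471 → include.
Rate on top 2: 0.3448. termites: 0.77 > 0.3448 → include.
Rate on top 3: 0.4221. flies: 0.581 > 0.4221 → include.
Optimal diet: caterpillars, ants, termites, flies — 4 of 4 types.

4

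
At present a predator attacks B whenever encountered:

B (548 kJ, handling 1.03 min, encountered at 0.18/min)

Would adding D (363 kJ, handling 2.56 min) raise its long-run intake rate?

Intake rate on the current diet: R = (0.18×548) / (1 + 0.18×1.03) = 98.64/1.185 = 83.21 kJ/min.
D: E/h = 363/2.56 = 141.8 kJ/min.
141.8 > 83.21, so adding D raises the average — include it.

Yes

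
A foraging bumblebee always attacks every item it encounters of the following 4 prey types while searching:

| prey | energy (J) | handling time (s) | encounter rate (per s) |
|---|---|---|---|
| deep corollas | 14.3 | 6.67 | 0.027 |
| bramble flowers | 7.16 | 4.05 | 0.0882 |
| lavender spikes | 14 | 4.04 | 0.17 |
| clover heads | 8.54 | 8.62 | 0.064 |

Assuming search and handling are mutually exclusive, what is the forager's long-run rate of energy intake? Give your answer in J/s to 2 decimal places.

1.42 J/s

R = (0.027×14.3 + 0.0882×7.16 + 0.17×14 + 0.064×8.54) / (1 + 0.027×6.67 + 0.0882×4.05 + 0.17×4.04 + 0.064×8.62) = 3.944/2.776 = 1.421 J/s.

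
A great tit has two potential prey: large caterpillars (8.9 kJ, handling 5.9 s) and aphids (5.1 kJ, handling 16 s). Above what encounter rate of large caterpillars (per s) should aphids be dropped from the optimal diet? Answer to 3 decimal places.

0.045 per s

Drop aphids once their profitability E₂/h₂ falls below the rate achievable on large caterpillars alone: E₂/h₂ = λE₁/(1 + λh₁).
Solve for λ: λE₁h₂ = E₂(1 + λh₁) → λ(E₁h₂ − E₂h₁) = E₂ → λ = E₂/(E₁h₂ − E₂h₁).
λ = 5.1/(8.9×16 − 5.1×5.9) = 5.1/112.3 = 0.04541 per s.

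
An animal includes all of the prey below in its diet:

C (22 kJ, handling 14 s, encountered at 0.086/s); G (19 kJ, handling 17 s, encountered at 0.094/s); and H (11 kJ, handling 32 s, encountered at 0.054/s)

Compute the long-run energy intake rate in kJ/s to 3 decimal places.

0.773 kJ/s

R = (0.086×22 + 0.094×19 + 0.054×11) / (1 + 0.086×14 + 0.094×17 + 0.054×32) = 4.272/5.53 = 0.7725 kJ/s.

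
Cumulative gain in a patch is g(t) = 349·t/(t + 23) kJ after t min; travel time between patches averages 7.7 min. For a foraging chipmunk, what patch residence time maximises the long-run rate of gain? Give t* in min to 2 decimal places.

By the marginal value theorem, leave when the instantaneous gain rate g'(t) equals the habitat-wide average g(t)/(T + t).
g'(t) = 349·23/(t + 23)². Setting 349·23/(t+23)² = 349t/[(t+23)(7.7+t)] gives 23(7.7+t) = t(t+23), so t² = 23×7.7 = 177.1.
t* = √177.1 = 13.31 min.

13.31 min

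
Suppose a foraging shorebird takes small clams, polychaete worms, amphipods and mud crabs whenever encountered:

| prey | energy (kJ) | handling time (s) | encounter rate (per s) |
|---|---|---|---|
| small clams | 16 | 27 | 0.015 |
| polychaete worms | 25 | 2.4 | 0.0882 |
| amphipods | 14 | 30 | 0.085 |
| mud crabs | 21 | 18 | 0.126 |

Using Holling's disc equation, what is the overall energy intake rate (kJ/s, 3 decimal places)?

0.976 kJ/s

R = Σλ_iE_i / (1 + Σλ_ih_i)
Numerator: 0.015×16 + 0.0882×25 + 0.085×14 + 0.126×21 = 6.281
Denominator: 1 + 0.015×27 + 0.0882×2.4 + 0.085×30 + 0.126×18 = 6.435
R = 6.281/6.435 = 0.9761 kJ/s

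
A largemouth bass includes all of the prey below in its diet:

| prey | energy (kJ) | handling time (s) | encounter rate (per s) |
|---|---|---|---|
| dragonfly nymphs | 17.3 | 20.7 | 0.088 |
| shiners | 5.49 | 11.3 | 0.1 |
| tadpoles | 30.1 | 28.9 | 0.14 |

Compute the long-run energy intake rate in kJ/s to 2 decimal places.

0.79 kJ/s

R = Σλ_iE_i / (1 + Σλ_ih_i)
Numerator: 0.088×17.3 + 0.1×5.49 + 0.14×30.1 = 6.285
Denominator: 1 + 0.088×20.7 + 0.1×11.3 + 0.14×28.9 = 7.998
R = 6.285/7.998 = 0.7859 kJ/s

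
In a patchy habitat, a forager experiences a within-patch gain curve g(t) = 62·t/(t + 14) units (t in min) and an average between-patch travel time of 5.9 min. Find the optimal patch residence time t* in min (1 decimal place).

9.1 min

By the marginal value theorem, leave when the instantaneous gain rate g'(t) equals the habitat-wide average g(t)/(T + t).
g'(t) = 62·14/(t + 14)². Setting 62·14/(t+14)² = 62t/[(t+14)(5.9+t)] gives 14(5.9+t) = t(t+14), so t² = 14×5.9 = 82.6.
t* = √82.6 = 9.088 min.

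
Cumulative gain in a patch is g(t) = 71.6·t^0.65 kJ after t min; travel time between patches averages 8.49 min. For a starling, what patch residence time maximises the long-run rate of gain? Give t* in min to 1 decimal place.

15.8 min

By the marginal value theorem, leave when the instantaneous gain rate g'(t) equals the habitat-wide average g(t)/(T + t).
g'(t) = 0.65·71.6·t^-0.35. Setting 0.65·71.6·t^-0.35 = 71.6·t^0.65/(8.49+t) gives 0.65(8.49+t) = t, so 0.35·t = 0.65×8.49.
t* = 0.65×8.49/0.35 = 15.77 min.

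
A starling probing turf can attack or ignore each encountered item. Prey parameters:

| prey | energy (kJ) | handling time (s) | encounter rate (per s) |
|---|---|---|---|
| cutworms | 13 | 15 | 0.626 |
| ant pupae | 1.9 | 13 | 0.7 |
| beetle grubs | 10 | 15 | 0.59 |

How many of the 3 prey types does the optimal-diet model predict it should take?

1

Rank by E/h (kJ/s): cutworms 0.867, beetle grubs 0.667, ant pupae 0.146. Include each in turn until the next type's E/h falls below the running intake rate.
Rate on top 1: 0.7833. beetle grubs: 0.667 < 0.7833 → exclude; stop.
Optimal diet: cutworms — 1 of 3 types.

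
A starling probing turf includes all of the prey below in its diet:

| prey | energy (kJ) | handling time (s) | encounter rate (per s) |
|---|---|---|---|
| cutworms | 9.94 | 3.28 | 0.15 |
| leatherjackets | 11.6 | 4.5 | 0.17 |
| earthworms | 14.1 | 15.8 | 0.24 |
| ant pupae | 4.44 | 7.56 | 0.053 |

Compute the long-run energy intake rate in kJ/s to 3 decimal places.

1.098 kJ/s

Energy encountered per unit search time: 0.15×9.94 + 0.17×11.6 + 0.24×14.1 + 0.053×4.44 = 7.082 kJ/s.
Handling time per unit search time: 0.15×3.28 + 0.17×4.5 + 0.24×15.8 + 0.053×7.56 = 5.45.
Rate = 7.082/(1 + 5.45) = 1.098 kJ/s.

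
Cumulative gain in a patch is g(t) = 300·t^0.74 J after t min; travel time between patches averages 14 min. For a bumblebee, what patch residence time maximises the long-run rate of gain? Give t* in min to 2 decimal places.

Maximise g(t)/(T+t): set derivative to zero → g'(t)(T+t) = g(t).
g'(t) = 0.74·300·t^-0.26. Setting 0.74·300·t^-0.26 = 300·t^0.74/(14+t) gives 0.74(14+t) = t, so 0.26·t = 0.74×14.
t* = 0.74×14/0.26 = 39.85 min.

39.85 min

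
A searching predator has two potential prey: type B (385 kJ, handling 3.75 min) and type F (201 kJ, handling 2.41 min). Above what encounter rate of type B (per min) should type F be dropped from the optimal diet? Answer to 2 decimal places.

1.15 per min

The zero-one rule: include type F iff E₂/h₂ > λE₁/(1+λh₁). Equality gives the switch point.
λE₁h₂ = E₂ + λE₂h₁ ⇒ λ = E₂/(E₁h₂ − E₂h₁) = 201/(927.9 − 753.8) = 1.155 per min.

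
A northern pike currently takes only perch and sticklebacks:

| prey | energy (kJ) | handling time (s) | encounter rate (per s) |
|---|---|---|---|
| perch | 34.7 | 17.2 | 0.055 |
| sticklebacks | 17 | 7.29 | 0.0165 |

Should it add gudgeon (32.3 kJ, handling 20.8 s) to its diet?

On perch and sticklebacks alone, R = ΣλE/(1+Σλh) = 2.189/2.066 = 1.059 kJ/s.
Profitability of gudgeon: 32.3/20.8 = 1.553 kJ/s.
Since 1.553 > R, including gudgeon increases the long-run rate.

Yes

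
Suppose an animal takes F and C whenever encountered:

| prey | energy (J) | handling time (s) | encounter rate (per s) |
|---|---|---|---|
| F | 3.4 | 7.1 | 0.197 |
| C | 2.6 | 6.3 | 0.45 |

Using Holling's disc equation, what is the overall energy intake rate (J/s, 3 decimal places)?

0.352 J/s

R = Σλ_iE_i / (1 + Σλ_ih_i)
Numerator: 0.197×3.4 + 0.45×2.6 = 1.84
Denominator: 1 + 0.197×7.1 + 0.45×6.3 = 5.234
R = 1.84/5.234 = 0.3515 J/s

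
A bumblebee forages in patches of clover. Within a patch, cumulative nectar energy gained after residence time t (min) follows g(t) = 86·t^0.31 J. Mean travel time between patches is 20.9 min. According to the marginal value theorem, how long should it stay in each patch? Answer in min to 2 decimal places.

By the marginal value theorem, leave when the instantaneous gain rate g'(t) equals the habitat-wide average g(t)/(T + t).
g'(t) = 0.31·86·t^-0.69. Setting 0.31·86·t^-0.69 = 86·t^0.31/(20.9+t) gives 0.31(20.9+t) = t, so 0.69·t = 0.31×20.9.
t* = 0.31×20.9/0.69 = 9.39 min.

9.39 min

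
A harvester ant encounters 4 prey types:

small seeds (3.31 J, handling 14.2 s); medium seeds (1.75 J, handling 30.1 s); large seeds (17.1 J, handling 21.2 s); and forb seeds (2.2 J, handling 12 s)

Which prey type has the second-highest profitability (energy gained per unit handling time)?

Profitability E/h (J/s): small seeds = 3.31/14.2 = 0.233, medium seeds = 1.75/30.1 = 0.0581, large seeds = 17.1/21.2 = 0.807, forb seeds = 2.2/12 = 0.183.
Ranked: large seeds > small seeds > forb seeds > medium seeds.

small seeds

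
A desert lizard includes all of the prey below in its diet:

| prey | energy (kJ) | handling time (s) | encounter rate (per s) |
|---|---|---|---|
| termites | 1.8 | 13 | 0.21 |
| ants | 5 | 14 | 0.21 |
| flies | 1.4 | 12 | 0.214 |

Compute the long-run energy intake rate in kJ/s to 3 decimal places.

R = Σλ_iE_i / (1 + Σλ_ih_i)
Numerator: 0.21×1.8 + 0.21×5 + 0.214×1.4 = 1.728
Denominator: 1 + 0.21×13 + 0.21×14 + 0.214×12 = 9.238
R = 1.728/9.238 = 0.187 kJ/s

0.187 kJ/s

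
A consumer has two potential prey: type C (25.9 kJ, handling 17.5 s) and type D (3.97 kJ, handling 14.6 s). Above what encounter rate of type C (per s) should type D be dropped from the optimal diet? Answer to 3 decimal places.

0.013 per s

At the threshold, the rate on type C alone equals the profitability of type D: λ·25.9/(1 + λ·17.5) = 3.97/14.6 = 0.2719.
Rearranging, λ(25.9 − 0.2719×17.5) = 0.2719, so λ = 0.2719/21.14 = 0.01286 per s.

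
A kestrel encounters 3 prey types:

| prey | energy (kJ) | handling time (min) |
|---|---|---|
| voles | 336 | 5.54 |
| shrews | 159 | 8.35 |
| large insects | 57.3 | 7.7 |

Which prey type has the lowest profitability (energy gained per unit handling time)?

Profitability E/h (kJ/min): voles = 336/5.54 = 60.6, shrews = 159/8.35 = 19, large insects = 57.3/7.7 = 7.44.
Ranked: voles > shrews > large insects.

large insects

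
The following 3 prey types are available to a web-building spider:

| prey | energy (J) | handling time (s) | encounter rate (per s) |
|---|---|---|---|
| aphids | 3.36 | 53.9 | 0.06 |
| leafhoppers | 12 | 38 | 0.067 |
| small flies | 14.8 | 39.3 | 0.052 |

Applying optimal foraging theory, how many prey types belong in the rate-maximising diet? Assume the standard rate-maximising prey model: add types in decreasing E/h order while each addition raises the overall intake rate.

Rank by E/h (J/s): small flies 0.377, leafhoppers 0.316, aphids 0.0623. Include each in turn until the next type's E/h falls below the running intake rate.
Rate on top 1: 0.2529. leafhoppers: 0.316 > 0.2529 → include.
Rate on top 2: 0.2815. aphids: 0.0623 < 0.2815 → exclude; stop.
Optimal diet: small flies, leafhoppers — 2 of 3 types.

2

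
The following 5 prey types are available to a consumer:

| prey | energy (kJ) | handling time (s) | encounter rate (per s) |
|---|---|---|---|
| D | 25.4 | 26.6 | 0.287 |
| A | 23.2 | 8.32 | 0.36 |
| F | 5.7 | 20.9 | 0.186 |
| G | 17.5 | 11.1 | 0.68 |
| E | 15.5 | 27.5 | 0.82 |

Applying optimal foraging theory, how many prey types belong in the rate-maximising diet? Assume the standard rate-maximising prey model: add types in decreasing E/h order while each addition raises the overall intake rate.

1

Profitabilities (E/h, kJ/s): A 2.79, G 1.58, D 0.955, E 0.564, F 0.273. Add prey in this order while the next type's profitability exceeds the intake rate on those already taken.
Rate on top 1: 2.091. G: 1.58 < 2.091 → exclude; stop.
Optimal diet: A — 1 of 5 types.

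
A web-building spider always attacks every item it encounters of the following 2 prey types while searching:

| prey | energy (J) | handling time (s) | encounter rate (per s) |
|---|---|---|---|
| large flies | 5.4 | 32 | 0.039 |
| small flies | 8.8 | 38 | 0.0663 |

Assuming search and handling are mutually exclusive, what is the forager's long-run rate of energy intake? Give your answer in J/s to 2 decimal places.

0.17 J/s

Energy encountered per unit search time: 0.039×5.4 + 0.0663×8.8 = 0.794 J/s.
Handling time per unit search time: 0.039×32 + 0.0663×38 = 3.767.
Rate = 0.794/(1 + 3.767) = 0.1666 J/s.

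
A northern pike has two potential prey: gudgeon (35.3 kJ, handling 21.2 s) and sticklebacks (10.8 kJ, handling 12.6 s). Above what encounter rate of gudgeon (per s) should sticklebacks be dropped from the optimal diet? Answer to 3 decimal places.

Drop sticklebacks once their profitability E₂/h₂ falls below the rate achievable on gudgeon alone: E₂/h₂ = λE₁/(1 + λh₁).
Solve for λ: λE₁h₂ = E₂(1 + λh₁) → λ(E₁h₂ − E₂h₁) = E₂ → λ = E₂/(E₁h₂ − E₂h₁).
λ = 10.8/(35.3×12.6 − 10.8×21.2) = 10.8/215.8 = 0.05004 per s.

0.050 per s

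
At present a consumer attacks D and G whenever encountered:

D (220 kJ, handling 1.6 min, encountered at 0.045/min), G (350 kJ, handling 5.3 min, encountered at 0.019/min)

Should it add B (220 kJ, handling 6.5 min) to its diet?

Yes

Intake rate on the current diet: R = (0.045×220 + 0.019×350) / (1 + 0.045×1.6 + 0.019×5.3) = 16.55/1.173 = 14.11 kJ/min.
Profitability of B: 220/6.5 = 33.85 kJ/min.
Since 33.85 > R, including B increases the long-run rate.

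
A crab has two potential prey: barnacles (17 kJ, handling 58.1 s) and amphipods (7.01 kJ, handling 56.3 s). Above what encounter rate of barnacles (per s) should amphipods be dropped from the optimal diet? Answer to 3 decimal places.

The zero-one rule: include amphipods iff E₂/h₂ > λE₁/(1+λh₁). Equality gives the switch point.
λE₁h₂ = E₂ + λE₂h₁ ⇒ λ = E₂/(E₁h₂ − E₂h₁) = 7.01/(957.1 − 407.3) = 0.01275 per s.

0.013 per s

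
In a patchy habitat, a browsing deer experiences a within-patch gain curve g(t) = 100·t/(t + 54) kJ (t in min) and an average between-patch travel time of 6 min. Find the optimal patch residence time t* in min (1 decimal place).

Maximise g(t)/(T+t): set derivative to zero → g'(t)(T+t) = g(t).
g'(t) = 100·54/(t + 54)². Setting 100·54/(t+54)² = 100t/[(t+54)(6+t)] gives 54(6+t) = t(t+54), so t² = 54×6 = 324.
t* = √324 = 18 min.

18.0 min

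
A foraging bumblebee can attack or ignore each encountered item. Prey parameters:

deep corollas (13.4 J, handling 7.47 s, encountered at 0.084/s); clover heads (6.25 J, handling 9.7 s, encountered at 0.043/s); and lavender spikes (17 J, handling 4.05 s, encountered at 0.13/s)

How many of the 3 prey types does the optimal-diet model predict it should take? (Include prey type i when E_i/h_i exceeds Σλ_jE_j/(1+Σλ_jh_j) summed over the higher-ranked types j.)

E/h in descending order: lavender spikes 4.2, deep corollas 1.79, clover heads 0.644 J/s. The optimal diet is the largest prefix of this list for which every included type satisfies E_i/h_i > R on the types above it.
Rate on top 1: 1.448. deep corollas: 1.79 > 1.448 → include.
Rate on top 2: 1.549. clover heads: 0.644 < 1.549 → exclude; stop.
Optimal diet: lavender spikes, deep corollas — 2 of 3 types.

2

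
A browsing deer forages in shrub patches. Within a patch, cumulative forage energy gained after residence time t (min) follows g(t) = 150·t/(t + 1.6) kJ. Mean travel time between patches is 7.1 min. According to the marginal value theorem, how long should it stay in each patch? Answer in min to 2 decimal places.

3.37 min

Maximise g(t)/(T+t): set derivative to zero → g'(t)(T+t) = g(t).
g'(t) = 150·1.6/(t + 1.6)². Setting 150·1.6/(t+1.6)² = 150t/[(t+1.6)(7.1+t)] gives 1.6(7.1+t) = t(t+1.6), so t² = 1.6×7.1 = 11.36.
t* = √11.36 = 3.37 min.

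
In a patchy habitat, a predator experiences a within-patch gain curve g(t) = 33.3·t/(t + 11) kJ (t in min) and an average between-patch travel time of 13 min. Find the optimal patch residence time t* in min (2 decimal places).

By the marginal value theorem, leave when the instantaneous gain rate g'(t) equals the habitat-wide average g(t)/(T + t).
g'(t) = 33.3·11/(t + 11)². Setting 33.3·11/(t+11)² = 33.3t/[(t+11)(13+t)] gives 11(13+t) = t(t+11), so t² = 11×13 = 143.
t* = √143 = 11.96 min.

11.96 min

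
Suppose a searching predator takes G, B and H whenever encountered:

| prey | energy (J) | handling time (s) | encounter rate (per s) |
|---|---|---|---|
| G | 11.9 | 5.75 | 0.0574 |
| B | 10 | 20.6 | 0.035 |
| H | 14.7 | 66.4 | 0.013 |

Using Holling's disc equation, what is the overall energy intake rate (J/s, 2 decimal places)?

R = Σλ_iE_i / (1 + Σλ_ih_i)
Numerator: 0.0574×11.9 + 0.035×10 + 0.013×14.7 = 1.224
Denominator: 1 + 0.0574×5.75 + 0.035×20.6 + 0.013×66.4 = 2.914
R = 1.224/2.914 = 0.4201 J/s

0.42 J/s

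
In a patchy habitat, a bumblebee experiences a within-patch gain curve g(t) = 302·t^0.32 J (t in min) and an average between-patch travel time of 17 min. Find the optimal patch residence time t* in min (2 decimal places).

Maximise g(t)/(T+t): set derivative to zero → g'(t)(T+t) = g(t).
g'(t) = 0.32·302·t^-0.68. Setting 0.32·302·t^-0.68 = 302·t^0.32/(17+t) gives 0.32(17+t) = t, so 0.68·t = 0.32×17.
t* = 0.32×17/0.68 = 8 min.

8.00 min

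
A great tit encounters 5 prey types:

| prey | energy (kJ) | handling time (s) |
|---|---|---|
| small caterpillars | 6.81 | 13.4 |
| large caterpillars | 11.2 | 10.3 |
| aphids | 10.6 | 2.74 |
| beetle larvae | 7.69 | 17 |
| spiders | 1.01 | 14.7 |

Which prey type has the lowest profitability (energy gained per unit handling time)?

spiders

In descending order of E/h:
aphids: 10.6/2.74 = 3.87 kJ/s
large caterpillars: 11.2/10.3 = 1.09 kJ/s
small caterpillars: 6.81/13.4 = 0.508 kJ/s
beetle larvae: 7.69/17 = 0.452 kJ/s
spiders: 1.01/14.7 = 0.0687 kJ/s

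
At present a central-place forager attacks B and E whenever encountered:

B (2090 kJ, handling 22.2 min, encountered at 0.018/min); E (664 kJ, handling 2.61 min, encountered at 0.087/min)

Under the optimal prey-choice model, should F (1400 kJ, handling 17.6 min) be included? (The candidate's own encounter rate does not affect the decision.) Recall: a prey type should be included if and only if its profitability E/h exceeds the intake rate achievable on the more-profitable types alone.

Intake rate on the current diet: R = (0.018×2090 + 0.087×664) / (1 + 0.018×22.2 + 0.087×2.61) = 95.39/1.627 = 58.64 kJ/min.
F: E/h = 1400/17.6 = 79.55 kJ/min.
Since 79.55 > R, including F increases the long-run rate.

Yes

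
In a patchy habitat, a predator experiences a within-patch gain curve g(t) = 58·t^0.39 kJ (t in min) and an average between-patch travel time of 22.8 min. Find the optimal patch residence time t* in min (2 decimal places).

14.58 min

Maximise g(t)/(T+t): set derivative to zero → g'(t)(T+t) = g(t).
g'(t) = 0.39·58·t^-0.61. Setting 0.39·58·t^-0.61 = 58·t^0.39/(22.8+t) gives 0.39(22.8+t) = t, so 0.61·t = 0.39×22.8.
t* = 0.39×22.8/0.61 = 14.58 min.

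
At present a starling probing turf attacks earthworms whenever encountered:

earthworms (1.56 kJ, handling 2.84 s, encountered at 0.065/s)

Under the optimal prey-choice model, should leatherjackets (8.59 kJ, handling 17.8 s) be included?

Yes

On earthworms alone, R = ΣλE/(1+Σλh) = 0.1014/1.185 = 0.0856 kJ/s.
Profitability of leatherjackets: 8.59/17.8 = 0.4826 kJ/s.
Since 0.4826 > R, including leatherjackets increases the long-run rate.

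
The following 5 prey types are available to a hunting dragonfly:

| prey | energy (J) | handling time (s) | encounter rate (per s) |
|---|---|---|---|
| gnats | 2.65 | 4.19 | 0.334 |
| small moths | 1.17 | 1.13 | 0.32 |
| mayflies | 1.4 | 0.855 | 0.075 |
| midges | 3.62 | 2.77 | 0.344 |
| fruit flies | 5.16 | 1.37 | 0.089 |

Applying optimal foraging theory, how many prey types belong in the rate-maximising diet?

Profitabilities (E/h, J/s): fruit flies 3.77, mayflies 1.64, midges 1.31, small moths 1.04, gnats 0.632. Add prey in this order while the next type's profitability exceeds the intake rate on those already taken.
Rate on top 1: 0.4093. mayflies: 1.64 > 0.4093 → include.
Rate on top 2: 0.4757. midges: 1.31 > 0.4757 → include.
Rate on top 3: 0.846. small moths: 1.04 > 0.846 → include.
Rate on top 4: 0.8734. gnats: 0.632 < 0.8734 → exclude; stop.
Optimal diet: fruit flies, mayflies, midges, small moths — 4 of 5 types.

4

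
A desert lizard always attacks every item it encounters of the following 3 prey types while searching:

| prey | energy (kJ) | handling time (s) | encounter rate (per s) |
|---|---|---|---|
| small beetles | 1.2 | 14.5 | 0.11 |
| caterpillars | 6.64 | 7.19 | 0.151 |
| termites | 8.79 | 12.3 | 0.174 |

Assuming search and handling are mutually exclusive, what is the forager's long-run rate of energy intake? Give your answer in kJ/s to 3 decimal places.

0.458 kJ/s

R = Σλ_iE_i / (1 + Σλ_ih_i)
Numerator: 0.11×1.2 + 0.151×6.64 + 0.174×8.79 = 2.664
Denominator: 1 + 0.11×14.5 + 0.151×7.19 + 0.174×12.3 = 5.821
R = 2.664/5.821 = 0.4577 kJ/s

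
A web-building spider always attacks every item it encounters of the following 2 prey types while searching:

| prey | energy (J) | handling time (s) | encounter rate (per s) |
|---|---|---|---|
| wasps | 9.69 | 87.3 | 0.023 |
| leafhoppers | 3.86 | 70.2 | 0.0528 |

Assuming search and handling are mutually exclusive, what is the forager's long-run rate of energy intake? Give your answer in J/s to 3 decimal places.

Energy encountered per unit search time: 0.023×9.69 + 0.0528×3.86 = 0.4267 J/s.
Handling time per unit search time: 0.023×87.3 + 0.0528×70.2 = 5.714.
Rate = 0.4267/(1 + 5.714) = 0.06355 J/s.

0.064 J/s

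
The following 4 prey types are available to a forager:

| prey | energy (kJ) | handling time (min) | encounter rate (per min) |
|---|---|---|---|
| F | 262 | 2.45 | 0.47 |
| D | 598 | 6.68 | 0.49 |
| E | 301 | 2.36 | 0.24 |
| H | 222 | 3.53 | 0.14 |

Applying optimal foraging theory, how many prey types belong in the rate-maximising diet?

E/h in descending order: E 128, F 107, D 89.5, H 62.9 kJ/min. The optimal diet is the largest prefix of this list for which every included type satisfies E_i/h_i > R on the types above it.
Rate on top 1: 46.12. F: 107 > 46.12 → include.
Rate on top 2: 71.89. D: 89.5 > 71.89 → include.
Rate on top 3: 81.52. H: 62.9 < 81.52 → exclude; stop.
Optimal diet: E, F, D — 3 of 4 types.

3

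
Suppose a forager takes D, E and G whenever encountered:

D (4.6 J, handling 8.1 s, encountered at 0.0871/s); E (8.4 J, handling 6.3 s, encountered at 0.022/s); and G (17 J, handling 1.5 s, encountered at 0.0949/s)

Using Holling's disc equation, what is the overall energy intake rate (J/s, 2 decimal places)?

R = Σλ_iE_i / (1 + Σλ_ih_i)
Numerator: 0.0871×4.6 + 0.022×8.4 + 0.0949×17 = 2.199
Denominator: 1 + 0.0871×8.1 + 0.022×6.3 + 0.0949×1.5 = 1.986
R = 2.199/1.986 = 1.107 J/s

1.11 J/s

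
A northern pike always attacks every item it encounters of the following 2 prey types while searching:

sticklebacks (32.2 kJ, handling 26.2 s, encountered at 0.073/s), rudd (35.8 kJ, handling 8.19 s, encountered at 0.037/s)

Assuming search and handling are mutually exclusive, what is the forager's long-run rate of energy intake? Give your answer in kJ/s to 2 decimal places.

1.14 kJ/s

R = (0.073×32.2 + 0.037×35.8) / (1 + 0.073×26.2 + 0.037×8.19) = 3.675/3.216 = 1.143 kJ/s.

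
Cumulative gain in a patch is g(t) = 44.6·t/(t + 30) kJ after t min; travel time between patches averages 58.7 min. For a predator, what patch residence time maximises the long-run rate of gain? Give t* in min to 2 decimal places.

41.96 min

Optimal t* satisfies g'(t*) = g(t*)/(T + t*).
g'(t) = 44.6·30/(t + 30)². Setting 44.6·30/(t+30)² = 44.6t/[(t+30)(58.7+t)] gives 30(58.7+t) = t(t+30), so t² = 30×58.7 = 1761.
t* = √1761 = 41.96 min.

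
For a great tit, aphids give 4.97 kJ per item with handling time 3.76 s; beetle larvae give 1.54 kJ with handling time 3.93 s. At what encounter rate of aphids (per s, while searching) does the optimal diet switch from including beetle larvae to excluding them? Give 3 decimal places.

0.112 per s

At the threshold, the rate on aphids alone equals the profitability of beetle larvae: λ·4.97/(1 + λ·3.76) = 1.54/3.93 = 0.3919.
Rearranging, λ(4.97 − 0.3919×3.76) = 0.3919, so λ = 0.3919/3.497 = 0.1121 per s.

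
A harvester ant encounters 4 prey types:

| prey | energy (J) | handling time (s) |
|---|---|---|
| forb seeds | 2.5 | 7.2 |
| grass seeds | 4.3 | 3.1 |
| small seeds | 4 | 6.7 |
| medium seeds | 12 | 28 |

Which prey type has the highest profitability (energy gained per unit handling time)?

grass seeds

In descending order of E/h:
grass seeds: 4.3/3.1 = 1.39 J/s
small seeds: 4/6.7 = 0.597 J/s
medium seeds: 12/28 = 0.429 J/s
forb seeds: 2.5/7.2 = 0.347 J/s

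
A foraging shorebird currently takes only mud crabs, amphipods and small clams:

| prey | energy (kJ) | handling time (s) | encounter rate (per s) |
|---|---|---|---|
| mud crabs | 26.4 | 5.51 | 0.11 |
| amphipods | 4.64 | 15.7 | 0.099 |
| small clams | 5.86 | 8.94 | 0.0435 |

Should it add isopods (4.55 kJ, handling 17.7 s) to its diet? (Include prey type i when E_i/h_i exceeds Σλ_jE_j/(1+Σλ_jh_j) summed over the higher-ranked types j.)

No

On mud crabs, amphipods and small clams alone, R = ΣλE/(1+Σλh) = 3.618/3.549 = 1.019 kJ/s.
Profitability of isopods: 4.55/17.7 = 0.2571 kJ/s.
Since 0.2571 < R, time spent handling isopods is better spent searching.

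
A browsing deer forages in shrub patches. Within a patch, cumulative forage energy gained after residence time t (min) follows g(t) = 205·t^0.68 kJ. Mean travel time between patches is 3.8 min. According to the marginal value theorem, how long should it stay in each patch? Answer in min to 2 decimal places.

8.08 min

Maximise g(t)/(T+t): set derivative to zero → g'(t)(T+t) = g(t).
g'(t) = 0.68·205·t^-0.32. Setting 0.68·205·t^-0.32 = 205·t^0.68/(3.8+t) gives 0.68(3.8+t) = t, so 0.32·t = 0.68×3.8.
t* = 0.68×3.8/0.32 = 8.075 min.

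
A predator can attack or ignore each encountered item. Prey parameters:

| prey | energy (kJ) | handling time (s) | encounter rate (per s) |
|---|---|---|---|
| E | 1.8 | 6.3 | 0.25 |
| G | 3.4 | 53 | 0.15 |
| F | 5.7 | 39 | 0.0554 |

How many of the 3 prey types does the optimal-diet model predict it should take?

1

Profitabilities (E/h, kJ/s): E 0.286, F 0.146, G 0.0642. Add prey in this order while the next type's profitability exceeds the intake rate on those already taken.
Rate on top 1: 0.1748. F: 0.146 < 0.1748 → exclude; stop.
Optimal diet: E — 1 of 3 types.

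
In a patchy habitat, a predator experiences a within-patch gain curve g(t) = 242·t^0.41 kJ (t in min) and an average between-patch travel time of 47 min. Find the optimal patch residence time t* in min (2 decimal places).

By the marginal value theorem, leave when the instantaneous gain rate g'(t) equals the habitat-wide average g(t)/(T + t).
g'(t) = 0.41·242·t^-0.59. Setting 0.41·242·t^-0.59 = 242·t^0.41/(47+t) gives 0.41(47+t) = t, so 0.59·t = 0.41×47.
t* = 0.41×47/0.59 = 32.66 min.

32.66 min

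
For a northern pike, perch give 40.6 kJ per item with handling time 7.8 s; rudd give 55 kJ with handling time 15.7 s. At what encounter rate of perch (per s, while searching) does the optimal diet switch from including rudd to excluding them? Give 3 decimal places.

The zero-one rule: include rudd iff E₂/h₂ > λE₁/(1+λh₁). Equality gives the switch point.
λE₁h₂ = E₂ + λE₂h₁ ⇒ λ = E₂/(E₁h₂ − E₂h₁) = 55/(637.4 − 429) = 0.2639 per s.

0.264 per s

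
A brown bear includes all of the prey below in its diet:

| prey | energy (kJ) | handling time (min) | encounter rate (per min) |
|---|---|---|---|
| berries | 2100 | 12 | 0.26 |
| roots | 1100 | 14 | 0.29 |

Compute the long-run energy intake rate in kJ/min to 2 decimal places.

Energy encountered per unit search time: 0.26×2100 + 0.29×1100 = 865 kJ/min.
Handling time per unit search time: 0.26×12 + 0.29×14 = 7.18.
Rate = 865/(1 + 7.18) = 105.7 kJ/min.

105.75 kJ/min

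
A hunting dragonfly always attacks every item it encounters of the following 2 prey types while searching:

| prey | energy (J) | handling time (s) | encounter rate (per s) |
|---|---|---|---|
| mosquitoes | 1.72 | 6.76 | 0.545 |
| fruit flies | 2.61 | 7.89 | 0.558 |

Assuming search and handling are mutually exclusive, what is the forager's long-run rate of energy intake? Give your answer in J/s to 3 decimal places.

Energy encountered per unit search time: 0.545×1.72 + 0.558×2.61 = 2.394 J/s.
Handling time per unit search time: 0.545×6.76 + 0.558×7.89 = 8.087.
Rate = 2.394/(1 + 8.087) = 0.2634 J/s.

0.263 J/s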